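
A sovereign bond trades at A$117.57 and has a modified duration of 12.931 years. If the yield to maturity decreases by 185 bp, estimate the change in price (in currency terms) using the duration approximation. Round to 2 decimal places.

Duration approximation: ΔP/P ≈ -D_mod · Δy = -12.931 × (-0.0185) = +0.2392235.
ΔP ≈ 117.57 × (+0.2392235) = +28.125506895.

+A$28.13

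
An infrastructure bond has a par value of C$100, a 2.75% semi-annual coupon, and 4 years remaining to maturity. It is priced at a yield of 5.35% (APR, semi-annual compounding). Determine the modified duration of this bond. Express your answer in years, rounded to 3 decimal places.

3.705 years

Periodic yield y = 0.02675. First find Macaulay duration:
  t   CF        PV=CF/(1+0.02675)^t    t·PV
  1        1.375         1.3392         1.3392
  2        1.375         1.3043         2.6086
  3        1.375         1.2703         3.8109
  4        1.375         1.2372         4.9488
  5        1.375         1.2050         6.0249
  6        1.375         1.1736         7.0415
  7        1.375         1.1430         8.0011
  8      101.375        82.0754       656.6035
  Σ                     90.7480       690.3784
P = 90.7480; Macaulay duration = 690.3784 / 90.7480 = 7.60764 half-year periods = 3.80382 years.
Modified duration = D_Mac / (1 + y) = 3.80382 / 1.02675 = 3.70472 years.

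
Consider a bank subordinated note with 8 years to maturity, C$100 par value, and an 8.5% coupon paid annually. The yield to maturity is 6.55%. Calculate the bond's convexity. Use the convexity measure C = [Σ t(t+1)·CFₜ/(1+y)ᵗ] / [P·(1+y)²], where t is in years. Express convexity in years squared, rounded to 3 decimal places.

With y = 0.0655:
  t   CF        PV=CF/(1+0.0655)^t    t·PV        t(t+1)·PV
  1         8.50         7.9775         7.9775          15.9550
  2         8.50         7.4871        14.9741          44.9224
  3         8.50         7.0268        21.0804          84.3218
  4         8.50         6.5949        26.3794         131.8971
  5         8.50         6.1894        30.9472         185.6833
  6         8.50         5.8090        34.8537         243.9762
  7         8.50         5.4519        38.1630         305.3042
  8       108.50        65.3134       522.5070       4,702.5628
  Σ                    111.8499       696.8824       5,714.6228
P = 111.8499.
Convexity = Σ t(t+1)·PV / [P·(1+y)²] = 5,714.6228 / (111.8499 × 1.135290) = 45.00339.

45.003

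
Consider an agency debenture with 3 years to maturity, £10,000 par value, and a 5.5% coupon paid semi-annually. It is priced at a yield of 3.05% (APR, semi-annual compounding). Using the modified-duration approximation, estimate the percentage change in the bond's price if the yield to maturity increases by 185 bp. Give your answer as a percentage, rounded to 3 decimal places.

Periodic yield y = 0.01525. Modified duration first:
  t   CF        PV=CF/(1+0.01525)^t    t·PV
  1       275.00       270.8692       270.8692
  2       275.00       266.8005       533.6011
  3       275.00       262.7929       788.3788
  4       275.00       258.8455     1,035.3822
  5       275.00       254.9574     1,274.7872
  6    10,275.00     9,383.0459    56,298.2755
  Σ                 10,697.3116    60,201.2941
P = 10,697.3116; D_Mac = 5.62770 half-year periods = 2.81385 yrs; D_mod = 2.81385/(1+0.01525) = 2.77158 yrs.
ΔP/P ≈ -D_mod · Δy = -2.77158 × (+0.0185) = -0.051274 = -5.1274%.

-5.127%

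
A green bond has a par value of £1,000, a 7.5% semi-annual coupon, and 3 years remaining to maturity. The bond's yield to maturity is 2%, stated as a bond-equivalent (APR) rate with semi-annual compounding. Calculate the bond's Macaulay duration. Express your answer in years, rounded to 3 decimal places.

Periodic yield y = 0.01. Discount each cash flow and weight by its period:
  t   CF        PV=CF/(1+0.01)^t    t·PV
  1        37.50        37.1287        37.1287
  2        37.50        36.7611        73.5222
  3        37.50        36.3971       109.1914
  4        37.50        36.0368       144.1471
  5        37.50        35.6800       178.3998
  6     1,037.50       977.3719     5,864.2316
  Σ                  1,159.3756     6,406.6208
Price P = Σ PV = 1,159.3756.
Macaulay duration = Σ(t·PV) / P = 6,406.6208 / 1,159.3756 = 5.52592 half-year periods.
In years: 5.52592 / 2 = 2.76296 years.

2.763 years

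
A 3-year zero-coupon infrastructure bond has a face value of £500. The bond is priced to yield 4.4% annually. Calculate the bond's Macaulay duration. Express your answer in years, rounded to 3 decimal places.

A zero-coupon bond has a single cash flow at maturity, so its Macaulay duration equals its maturity: 3 years.

3.000 years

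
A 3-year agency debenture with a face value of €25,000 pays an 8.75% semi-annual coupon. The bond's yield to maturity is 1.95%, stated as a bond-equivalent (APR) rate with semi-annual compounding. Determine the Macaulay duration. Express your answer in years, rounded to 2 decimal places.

Periodic yield y = 0.00975. Discount each cash flow and weight by its period:
  t   CF        PV=CF/(1+0.00975)^t    t·PV
  1     1,093.75     1,083.1889     1,083.1889
  2     1,093.75     1,072.7298     2,145.4596
  3     1,093.75     1,062.3717     3,187.1150
  4     1,093.75     1,052.1136     4,208.4542
  5     1,093.75     1,041.9545     5,209.7725
  6    26,093.75    24,618.0317   147,708.1900
  Σ                 29,930.3901   163,542.1803
Price P = Σ PV = 29,930.3901.
Macaulay duration = Σ(t·PV) / P = 163,542.1803 / 29,930.3901 = 5.46408 half-year periods.
In years: 5.46408 / 2 = 2.73204 years.

2.73 years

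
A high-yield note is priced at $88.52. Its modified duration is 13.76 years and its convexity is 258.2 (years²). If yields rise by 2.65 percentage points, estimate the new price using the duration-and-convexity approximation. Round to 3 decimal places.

$64.267

Duration effect: -D_mod·Δy = -13.76 × (+0.0265) = -0.364640
Convexity effect: ½·C·(Δy)² = 0.5 × 258.2 × (0.0265)² = +0.090660475
ΔP/P ≈ -0.364640 + 0.090660475 = -0.273979525
New price ≈ 88.52 × (1 - 0.273979525) = 64.267332447.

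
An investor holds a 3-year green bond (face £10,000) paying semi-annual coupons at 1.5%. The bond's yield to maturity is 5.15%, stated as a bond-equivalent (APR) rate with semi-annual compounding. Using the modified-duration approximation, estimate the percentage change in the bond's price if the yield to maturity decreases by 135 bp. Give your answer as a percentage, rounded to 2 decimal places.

+3.87%

Periodic yield y = 0.02575. Modified duration first:
  t   CF        PV=CF/(1+0.02575)^t    t·PV
  1        75.00        73.1172        73.1172
  2        75.00        71.2817       142.5635
  3        75.00        69.4923       208.4769
  4        75.00        67.7478       270.9912
  5        75.00        66.0471       330.2354
  6    10,075.00     8,649.5975    51,897.5853
  Σ                  8,997.2837    52,922.9695
P = 8,997.2837; D_Mac = 5.88211 half-year periods = 2.94105 yrs; D_mod = 2.94105/(1+0.02575) = 2.86722 yrs.
ΔP/P ≈ -D_mod · Δy = -2.86722 × (-0.0135) = +0.038707 = +3.8707%.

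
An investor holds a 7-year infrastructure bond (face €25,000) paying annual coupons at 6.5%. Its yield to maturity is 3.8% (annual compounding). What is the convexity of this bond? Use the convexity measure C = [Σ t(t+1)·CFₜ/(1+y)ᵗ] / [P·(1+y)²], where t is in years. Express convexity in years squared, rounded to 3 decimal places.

41.522

With y = 0.038:
  t   CF        PV=CF/(1+0.038)^t    t·PV        t(t+1)·PV
  1     1,625.00     1,565.5106     1,565.5106       3,131.0212
  2     1,625.00     1,508.1990     3,016.3981       9,049.1942
  3     1,625.00     1,452.9856     4,358.9567      17,435.8270
  4     1,625.00     1,399.7934     5,599.1737      27,995.8686
  5     1,625.00     1,348.5486     6,742.7429      40,456.4576
  6     1,625.00     1,299.1798     7,795.0785      54,565.5497
  7    26,625.00    20,507.2838   143,550.9867   1,148,407.8933
  Σ                 29,081.5008   172,628.8473   1,301,041.8116
P = 29,081.5008.
Convexity = Σ t(t+1)·PV / [P·(1+y)²] = 1,301,041.8116 / (29,081.5008 × 1.077444) = 41.52214.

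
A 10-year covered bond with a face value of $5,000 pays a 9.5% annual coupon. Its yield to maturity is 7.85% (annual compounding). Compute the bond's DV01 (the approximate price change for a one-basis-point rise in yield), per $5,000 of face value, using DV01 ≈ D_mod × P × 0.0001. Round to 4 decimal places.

$3.6302

Periodic yield y = 0.0785.
  t   CF        PV=CF/(1+0.0785)^t    t·PV
  1       475.00       440.4265       440.4265
  2       475.00       408.3695       816.7390
  3       475.00       378.6458     1,135.9374
  4       475.00       351.0856     1,404.3424
  5       475.00       325.5314     1,627.6569
  6       475.00       301.8372     1,811.0230
  7       475.00       279.8676     1,959.0729
  8       475.00       259.4970     2,075.9763
  9       475.00       240.6092     2,165.4830
  10    5,475.00     2,571.4769    25,714.7691
  Σ                  5,557.3467    39,151.4266
P = 5,557.3467; D_Mac = 7.04499 yrs; D_mod = 6.53221 yrs.
DV01 ≈ 6.53221 × 5,557.3467 × 0.0001 = 3.630174.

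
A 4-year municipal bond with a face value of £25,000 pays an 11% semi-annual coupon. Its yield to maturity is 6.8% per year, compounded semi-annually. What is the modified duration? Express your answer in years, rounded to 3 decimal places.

Periodic yield y = 0.034. First find Macaulay duration:
  t   CF        PV=CF/(1+0.034)^t    t·PV
  1     1,375.00     1,329.7872     1,329.7872
  2     1,375.00     1,286.0612     2,572.1223
  3     1,375.00     1,243.7729     3,731.3186
  4     1,375.00     1,202.8751     4,811.5005
  5     1,375.00     1,163.3222     5,816.6108
  6     1,375.00     1,125.0698     6,750.4188
  7     1,375.00     1,088.0752     7,616.5267
  8    26,375.00    20,184.9723   161,479.7786
  Σ                 28,623.9359   194,108.0635
P = 28,623.9359; Macaulay duration = 194,108.0635 / 28,623.9359 = 6.78132 half-year periods = 3.39066 years.
Modified duration = D_Mac / (1 + y) = 3.39066 / 1.034 = 3.27917 years.

3.279 years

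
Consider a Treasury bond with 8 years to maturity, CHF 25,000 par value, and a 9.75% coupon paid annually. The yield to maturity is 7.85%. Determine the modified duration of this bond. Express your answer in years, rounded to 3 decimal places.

Periodic yield y = 0.0785. First find Macaulay duration:
  t   CF        PV=CF/(1+0.0785)^t    t·PV
  1     2,437.50     2,260.0834     2,260.0834
  2     2,437.50     2,095.5804     4,191.1608
  3     2,437.50     1,943.0509     5,829.1527
  4     2,437.50     1,801.6235     7,206.4938
  5     2,437.50     1,670.4900     8,352.4499
  6     2,437.50     1,548.9012     9,293.4074
  7     2,437.50     1,436.1625    10,053.1374
  8    27,437.50    14,989.3687   119,914.9495
  Σ                 27,745.2606   167,100.8351
P = 27,745.2606; Macaulay duration = 167,100.8351 / 27,745.2606 = 6.02268 years.
Modified duration = D_Mac / (1 + y) = 6.02268 / 1.0785 = 5.58431 years.

5.584 years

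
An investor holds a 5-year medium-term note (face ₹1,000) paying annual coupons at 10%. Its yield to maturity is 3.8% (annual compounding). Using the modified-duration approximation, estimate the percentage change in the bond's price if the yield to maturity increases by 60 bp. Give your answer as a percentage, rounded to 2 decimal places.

-2.47%

Periodic yield y = 0.038. Modified duration first:
  t   CF        PV=CF/(1+0.038)^t    t·PV
  1       100.00        96.3391        96.3391
  2       100.00        92.8122       185.6245
  3       100.00        89.4145       268.2435
  4       100.00        86.1411       344.5645
  5     1,100.00       912.8637     4,564.3183
  Σ                  1,277.5707     5,459.0899
P = 1,277.5707; D_Mac = 4.27302 yrs; D_mod = 4.27302/(1+0.038) = 4.11659 yrs.
ΔP/P ≈ -D_mod · Δy = -4.11659 × (+0.006) = -0.024700 = -2.4700%.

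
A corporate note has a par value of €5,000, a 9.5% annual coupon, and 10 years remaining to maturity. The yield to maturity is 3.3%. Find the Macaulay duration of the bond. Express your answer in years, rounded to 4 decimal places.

7.4982 years

Periodic yield y = 0.033. Discount each cash flow and weight by its year:
  t   CF        PV=CF/(1+0.033)^t    t·PV
  1       475.00       459.8258       459.8258
  2       475.00       445.1363       890.2725
  3       475.00       430.9160     1,292.7481
  4       475.00       417.1501     1,668.6003
  5       475.00       403.8239     2,019.1194
  6       475.00       390.9234     2,345.5405
  7       475.00       378.4351     2,649.0454
  8       475.00       366.3456     2,930.7652
  9       475.00       354.6424     3,191.7820
  10    5,475.00     3,957.1354    39,571.3538
  Σ                  7,604.3339    57,019.0529
Price P = Σ PV = 7,604.3339.
Macaulay duration = Σ(t·PV) / P = 57,019.0529 / 7,604.3339 = 7.49823 years.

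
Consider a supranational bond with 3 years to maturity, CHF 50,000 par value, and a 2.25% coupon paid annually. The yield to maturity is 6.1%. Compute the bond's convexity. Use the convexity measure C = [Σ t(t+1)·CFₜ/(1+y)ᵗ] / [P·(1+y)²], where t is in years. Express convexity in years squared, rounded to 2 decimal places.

10.33

With y = 0.061:
  t   CF        PV=CF/(1+0.061)^t    t·PV        t(t+1)·PV
  1     1,125.00     1,060.3205     1,060.3205       2,120.6409
  2     1,125.00       999.3595     1,998.7190       5,996.1571
  3    51,125.00    42,804.2773   128,412.8320     513,651.3281
  Σ                 44,863.9573   131,471.8715     521,768.1261
P = 44,863.9573.
Convexity = Σ t(t+1)·PV / [P·(1+y)²] = 521,768.1261 / (44,863.9573 × 1.125721) = 10.33116.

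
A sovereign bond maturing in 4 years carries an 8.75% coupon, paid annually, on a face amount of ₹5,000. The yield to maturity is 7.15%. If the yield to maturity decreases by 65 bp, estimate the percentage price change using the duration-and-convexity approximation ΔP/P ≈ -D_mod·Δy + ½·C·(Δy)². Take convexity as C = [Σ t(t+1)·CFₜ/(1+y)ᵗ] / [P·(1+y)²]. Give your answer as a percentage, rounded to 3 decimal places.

+2.188%

With y = 0.0715:
  t   CF        PV=CF/(1+0.0715)^t    t·PV        t(t+1)·PV
  1       437.50       408.3061       408.3061         816.6122
  2       437.50       381.0603       762.1206       2,286.3618
  3       437.50       355.6326     1,066.8977       4,267.5909
  4     5,437.50     4,125.0628    16,500.2513      82,501.2567
  Σ                  5,270.0618    18,737.5758      89,871.8216
P = 5,270.0618; D_Mac = 3.55548 yrs; D_mod = 3.31822 yrs; C = 14.85332.
Duration effect: -3.31822 × (-0.0065) = +0.021568
Convexity effect: 0.5 × 14.85332 × (-0.0065)² = +0.0003138
ΔP/P ≈ +0.021568 + 0.0003138 = +0.021882 = +2.1882%.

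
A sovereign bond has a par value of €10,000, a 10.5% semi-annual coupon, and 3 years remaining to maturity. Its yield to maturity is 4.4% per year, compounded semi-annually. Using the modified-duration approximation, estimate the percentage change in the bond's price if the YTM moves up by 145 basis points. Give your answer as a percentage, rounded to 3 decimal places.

-3.802%

Periodic yield y = 0.022. Modified duration first:
  t   CF        PV=CF/(1+0.022)^t    t·PV
  1       525.00       513.6986       513.6986
  2       525.00       502.6405     1,005.2811
  3       525.00       491.8205     1,475.4615
  4       525.00       481.2334     1,924.9334
  5       525.00       470.8741     2,354.3706
  6    10,525.00     9,236.6977    55,420.1861
  Σ                 11,696.9648    62,693.9313
P = 11,696.9648; D_Mac = 5.35985 half-year periods = 2.67992 yrs; D_mod = 2.67992/(1+0.022) = 2.62223 yrs.
ΔP/P ≈ -D_mod · Δy = -2.62223 × (+0.0145) = -0.038022 = -3.8022%.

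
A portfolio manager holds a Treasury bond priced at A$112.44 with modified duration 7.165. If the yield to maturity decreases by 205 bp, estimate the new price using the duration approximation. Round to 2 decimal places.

Duration approximation: ΔP/P ≈ -D_mod · Δy = -7.165 × (-0.0205) = +0.1468825.
New price ≈ 112.44 × (1 + 0.1468825) = 128.9554683.

A$128.96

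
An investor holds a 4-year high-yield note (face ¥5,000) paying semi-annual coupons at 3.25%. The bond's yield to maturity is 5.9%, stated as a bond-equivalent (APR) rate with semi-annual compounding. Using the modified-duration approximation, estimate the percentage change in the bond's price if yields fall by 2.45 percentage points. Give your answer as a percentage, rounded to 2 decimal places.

Periodic yield y = 0.0295. Modified duration first:
  t   CF        PV=CF/(1+0.0295)^t    t·PV
  1        81.25        78.9218        78.9218
  2        81.25        76.6603       153.3207
  3        81.25        74.4636       223.3909
  4        81.25        72.3299       289.3197
  5        81.25        70.2573       351.2866
  6        81.25        68.2441       409.4647
  7        81.25        66.2886       464.0203
  8     5,081.25     4,026.7972    32,214.3774
  Σ                  4,533.9629    34,184.1021
P = 4,533.9629; D_Mac = 7.53956 half-year periods = 3.76978 yrs; D_mod = 3.76978/(1+0.0295) = 3.66176 yrs.
ΔP/P ≈ -D_mod · Δy = -3.66176 × (-0.0245) = +0.089713 = +8.9713%.

+8.97%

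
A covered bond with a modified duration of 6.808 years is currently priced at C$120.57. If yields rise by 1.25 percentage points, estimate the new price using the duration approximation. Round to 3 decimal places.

Duration approximation: ΔP/P ≈ -D_mod · Δy = -6.808 × (+0.0125) = -0.085100.
New price ≈ 120.57 × (1 - 0.085100) = 110.309493.

C$110.309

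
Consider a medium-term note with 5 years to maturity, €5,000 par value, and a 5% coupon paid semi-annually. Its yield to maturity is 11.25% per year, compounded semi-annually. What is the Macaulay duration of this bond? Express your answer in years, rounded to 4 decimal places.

4.3947 years

Periodic yield y = 0.05625. Discount each cash flow and weight by its period:
  t   CF        PV=CF/(1+0.05625)^t    t·PV
  1       125.00       118.3432       118.3432
  2       125.00       112.0409       224.0818
  3       125.00       106.0742       318.2227
  4       125.00       100.4253       401.7012
  5       125.00        95.0772       475.3860
  6       125.00        90.0139       540.0835
  7       125.00        85.2203       596.5420
  8       125.00        80.6819       645.4554
  9       125.00        76.3853       687.4673
  10    5,125.00     2,965.0133    29,650.1333
  Σ                  3,829.2755    33,657.4163
Price P = Σ PV = 3,829.2755.
Macaulay duration = Σ(t·PV) / P = 33,657.4163 / 3,829.2755 = 8.78950 half-year periods.
In years: 8.78950 / 2 = 4.39475 years.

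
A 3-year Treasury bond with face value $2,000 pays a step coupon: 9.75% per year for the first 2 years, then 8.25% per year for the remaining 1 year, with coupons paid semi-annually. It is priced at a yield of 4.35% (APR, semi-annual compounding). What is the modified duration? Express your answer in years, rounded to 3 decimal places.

Periodic yield y = 0.02175. First find Macaulay duration:
  t   CF        PV=CF/(1+0.02175)^t    t·PV
  1        97.50        95.4245        95.4245
  2        97.50        93.3932       186.7864
  3        97.50        91.4052       274.2155
  4        97.50        89.4594       357.8376
  5        82.50        74.0851       370.4254
  6     2,082.50     1,830.2783    10,981.6698
  Σ                  2,274.0457    12,266.3592
P = 2,274.0457; Macaulay duration = 12,266.3592 / 2,274.0457 = 5.39407 half-year periods = 2.69703 years.
Modified duration = D_Mac / (1 + y) = 2.69703 / 1.02175 = 2.63962 years.

2.640 years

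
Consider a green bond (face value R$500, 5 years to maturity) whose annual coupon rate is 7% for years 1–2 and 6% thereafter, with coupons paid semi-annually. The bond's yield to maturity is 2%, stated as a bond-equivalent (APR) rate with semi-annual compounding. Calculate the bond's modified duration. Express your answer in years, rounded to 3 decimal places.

Periodic yield y = 0.01. First find Macaulay duration:
  t   CF        PV=CF/(1+0.01)^t    t·PV
  1        17.50        17.3267        17.3267
  2        17.50        17.1552        34.3104
  3        17.50        16.9853        50.9560
  4        17.50        16.8172        67.2686
  5        15.00        14.2720        71.3599
  6        15.00        14.1307        84.7841
  7        15.00        13.9908        97.9354
  8        15.00        13.8522       110.8180
  9        15.00        13.7151       123.4359
  10      515.00       466.2228     4,662.2278
  Σ                    604.4680     5,320.4228
P = 604.4680; Macaulay duration = 5,320.4228 / 604.4680 = 8.80183 half-year periods = 4.40091 years.
Modified duration = D_Mac / (1 + y) = 4.40091 / 1.01 = 4.35734 years.

4.357 years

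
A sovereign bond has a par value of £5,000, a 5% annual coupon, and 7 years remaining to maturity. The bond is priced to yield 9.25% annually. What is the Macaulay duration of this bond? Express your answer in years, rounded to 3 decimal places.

Periodic yield y = 0.0925. Discount each cash flow and weight by its year:
  t   CF        PV=CF/(1+0.0925)^t    t·PV
  1       250.00       228.8330       228.8330
  2       250.00       209.4581       418.9162
  3       250.00       191.7236       575.1709
  4       250.00       175.4907       701.9630
  5       250.00       160.6323       803.1613
  6       250.00       147.0318       882.1909
  7     5,250.00     2,826.2409    19,783.6866
  Σ                  3,939.4105    23,393.9219
Price P = Σ PV = 3,939.4105.
Macaulay duration = Σ(t·PV) / P = 23,393.9219 / 3,939.4105 = 5.93843 years.

5.938 years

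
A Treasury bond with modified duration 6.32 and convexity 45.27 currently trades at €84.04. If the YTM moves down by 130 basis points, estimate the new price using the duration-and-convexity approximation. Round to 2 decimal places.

Duration effect: -D_mod·Δy = -6.32 × (-0.013) = +0.082160
Convexity effect: ½·C·(Δy)² = 0.5 × 45.27 × (-0.013)² = +0.003825315
ΔP/P ≈ +0.082160 + 0.003825315 = +0.085985315
New price ≈ 84.04 × (1 + 0.085985315) = 91.2662058726.

€91.27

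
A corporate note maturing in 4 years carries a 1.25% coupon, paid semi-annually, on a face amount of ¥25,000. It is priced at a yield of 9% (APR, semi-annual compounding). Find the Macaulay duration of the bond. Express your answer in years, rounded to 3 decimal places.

3.897 years

Periodic yield y = 0.045. Discount each cash flow and weight by its period:
  t   CF        PV=CF/(1+0.045)^t    t·PV
  1       156.25       149.5215       149.5215
  2       156.25       143.0828       286.1656
  3       156.25       136.9213       410.7640
  4       156.25       131.0252       524.1008
  5       156.25       125.3830       626.9149
  6       156.25       119.9837       719.9023
  7       156.25       114.8169       803.7186
  8    25,156.25    17,689.5009   141,516.0068
  Σ                 18,610.2354   145,037.0946
Price P = Σ PV = 18,610.2354.
Macaulay duration = Σ(t·PV) / P = 145,037.0946 / 18,610.2354 = 7.79340 half-year periods.
In years: 7.79340 / 2 = 3.89670 years.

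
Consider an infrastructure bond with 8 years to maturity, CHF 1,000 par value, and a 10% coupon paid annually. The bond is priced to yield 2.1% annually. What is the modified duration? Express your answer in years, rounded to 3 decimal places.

Periodic yield y = 0.021. First find Macaulay duration:
  t   CF        PV=CF/(1+0.021)^t    t·PV
  1       100.00        97.9432        97.9432
  2       100.00        95.9287       191.8574
  3       100.00        93.9556       281.8669
  4       100.00        92.0231       368.0925
  5       100.00        90.1304       450.6520
  6       100.00        88.2766       529.6595
  7       100.00        86.4609       605.2264
  8     1,100.00       931.5083     7,452.0667
  Σ                  1,576.2269     9,977.3646
P = 1,576.2269; Macaulay duration = 9,977.3646 / 1,576.2269 = 6.32990 years.
Modified duration = D_Mac / (1 + y) = 6.32990 / 1.021 = 6.19971 years.

6.200 years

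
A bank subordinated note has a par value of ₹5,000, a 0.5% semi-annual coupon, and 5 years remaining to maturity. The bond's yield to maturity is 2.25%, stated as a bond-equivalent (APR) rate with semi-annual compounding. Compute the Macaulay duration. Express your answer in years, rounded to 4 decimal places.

Periodic yield y = 0.01125. Discount each cash flow and weight by its period:
  t   CF        PV=CF/(1+0.01125)^t    t·PV
  1        12.50        12.3609        12.3609
  2        12.50        12.2234        24.4469
  3        12.50        12.0874        36.2623
  4        12.50        11.9530        47.8119
  5        12.50        11.8200        59.1000
  6        12.50        11.6885        70.1310
  7        12.50        11.5585        80.9093
  8        12.50        11.4299        91.4391
  9        12.50        11.3027       101.7245
  10    5,012.50     4,481.9710    44,819.7097
  Σ                  4,588.3953    45,343.8956
Price P = Σ PV = 4,588.3953.
Macaulay duration = Σ(t·PV) / P = 45,343.8956 / 4,588.3953 = 9.88230 half-year periods.
In years: 9.88230 / 2 = 4.94115 years.

4.9411 years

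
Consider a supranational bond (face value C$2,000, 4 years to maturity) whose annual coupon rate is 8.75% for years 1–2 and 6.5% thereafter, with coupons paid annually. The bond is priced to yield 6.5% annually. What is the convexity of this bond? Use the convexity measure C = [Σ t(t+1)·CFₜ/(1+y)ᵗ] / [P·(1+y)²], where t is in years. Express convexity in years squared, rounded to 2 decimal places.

15.10

With y = 0.065:
  t   CF        PV=CF/(1+0.065)^t    t·PV        t(t+1)·PV
  1       175.00       164.3192       164.3192         328.6385
  2       175.00       154.2904       308.5807         925.7422
  3       130.00       107.6204       322.8611       1,291.4446
  4     2,130.00     1,655.6982     6,622.7927      33,113.9637
  Σ                  2,081.9282     7,418.5539      35,659.7890
P = 2,081.9282.
Convexity = Σ t(t+1)·PV / [P·(1+y)²] = 35,659.7890 / (2,081.9282 × 1.134225) = 15.10128.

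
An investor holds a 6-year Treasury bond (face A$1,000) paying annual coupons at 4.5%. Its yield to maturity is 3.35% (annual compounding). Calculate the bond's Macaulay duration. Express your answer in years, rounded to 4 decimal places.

Periodic yield y = 0.0335. Discount each cash flow and weight by its year:
  t   CF        PV=CF/(1+0.0335)^t    t·PV
  1        45.00        43.5414        43.5414
  2        45.00        42.1300        84.2600
  3        45.00        40.7644       122.2932
  4        45.00        39.4431       157.7722
  5        45.00        38.1645       190.8227
  6     1,045.00       857.5381     5,145.2284
  Σ                  1,061.5814     5,743.9179
Price P = Σ PV = 1,061.5814.
Macaulay duration = Σ(t·PV) / P = 5,743.9179 / 1,061.5814 = 5.41072 years.

5.4107 years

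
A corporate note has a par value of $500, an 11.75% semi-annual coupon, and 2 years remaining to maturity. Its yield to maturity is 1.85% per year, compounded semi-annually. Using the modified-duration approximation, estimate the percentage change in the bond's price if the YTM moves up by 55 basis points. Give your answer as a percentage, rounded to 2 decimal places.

Periodic yield y = 0.00925. Modified duration first:
  t   CF        PV=CF/(1+0.00925)^t    t·PV
  1       29.375        29.1058        29.1058
  2       29.375        28.8390        57.6780
  3       29.375        28.5747        85.7241
  4      529.375       510.2328     2,040.9313
  Σ                    596.7523     2,213.4392
P = 596.7523; D_Mac = 3.70914 half-year periods = 1.85457 yrs; D_mod = 1.85457/(1+0.00925) = 1.83757 yrs.
ΔP/P ≈ -D_mod · Δy = -1.83757 × (+0.0055) = -0.010107 = -1.0107%.

-1.01%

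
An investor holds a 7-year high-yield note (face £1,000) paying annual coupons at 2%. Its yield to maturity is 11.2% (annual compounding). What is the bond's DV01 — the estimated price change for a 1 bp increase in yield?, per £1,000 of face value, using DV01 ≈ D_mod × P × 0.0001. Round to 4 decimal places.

Periodic yield y = 0.112.
  t   CF        PV=CF/(1+0.112)^t    t·PV
  1        20.00        17.9856        17.9856
  2        20.00        16.1741        32.3482
  3        20.00        14.5451        43.6352
  4        20.00        13.0801        52.3204
  5        20.00        11.7627        58.8134
  6        20.00        10.5779        63.4677
  7     1,020.00       485.1395     3,395.9767
  Σ                    569.2650     3,664.5471
P = 569.2650; D_Mac = 6.43733 yrs; D_mod = 5.78897 yrs.
DV01 ≈ 5.78897 × 569.2650 × 0.0001 = 0.329546.

£0.3295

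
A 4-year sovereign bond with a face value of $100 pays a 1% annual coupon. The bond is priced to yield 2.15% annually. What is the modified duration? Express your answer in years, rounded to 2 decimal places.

3.86 years

Periodic yield y = 0.0215. First find Macaulay duration:
  t   CF        PV=CF/(1+0.0215)^t    t·PV
  1         1.00         0.9790         0.9790
  2         1.00         0.9583         1.9167
  3         1.00         0.9382         2.8145
  4       101.00        92.7615       371.0461
  Σ                     95.6370       376.7563
P = 95.6370; Macaulay duration = 376.7563 / 95.6370 = 3.93944 years.
Modified duration = D_Mac / (1 + y) = 3.93944 / 1.0215 = 3.85653 years.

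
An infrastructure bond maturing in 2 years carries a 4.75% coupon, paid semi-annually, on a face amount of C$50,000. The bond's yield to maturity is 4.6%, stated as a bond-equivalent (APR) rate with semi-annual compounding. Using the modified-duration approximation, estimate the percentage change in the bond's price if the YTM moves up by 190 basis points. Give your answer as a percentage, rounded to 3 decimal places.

-3.587%

Periodic yield y = 0.023. Modified duration first:
  t   CF        PV=CF/(1+0.023)^t    t·PV
  1     1,187.50     1,160.8016     1,160.8016
  2     1,187.50     1,134.7034     2,269.4068
  3     1,187.50     1,109.1920     3,327.5759
  4    51,187.50    46,737.0594   186,948.2377
  Σ                 50,141.7563   193,706.0220
P = 50,141.7563; D_Mac = 3.86317 half-year periods = 1.93158 yrs; D_mod = 1.93158/(1+0.023) = 1.88816 yrs.
ΔP/P ≈ -D_mod · Δy = -1.88816 × (+0.019) = -0.035875 = -3.5875%.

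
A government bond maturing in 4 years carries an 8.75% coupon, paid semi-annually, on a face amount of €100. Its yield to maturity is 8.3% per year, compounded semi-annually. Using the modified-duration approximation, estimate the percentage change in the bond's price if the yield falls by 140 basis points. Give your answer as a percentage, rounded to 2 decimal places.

Periodic yield y = 0.0415. Modified duration first:
  t   CF        PV=CF/(1+0.0415)^t    t·PV
  1        4.375         4.2007         4.2007
  2        4.375         4.0333         8.0666
  3        4.375         3.8726        11.6177
  4        4.375         3.7183        14.8731
  5        4.375         3.5701        17.8506
  6        4.375         3.4279        20.5671
  7        4.375         3.2913        23.0389
  8      104.375        75.3915       603.1319
  Σ                    101.5055       703.3465
P = 101.5055; D_Mac = 6.92914 half-year periods = 3.46457 yrs; D_mod = 3.46457/(1+0.0415) = 3.32652 yrs.
ΔP/P ≈ -D_mod · Δy = -3.32652 × (-0.014) = +0.046571 = +4.6571%.

+4.66%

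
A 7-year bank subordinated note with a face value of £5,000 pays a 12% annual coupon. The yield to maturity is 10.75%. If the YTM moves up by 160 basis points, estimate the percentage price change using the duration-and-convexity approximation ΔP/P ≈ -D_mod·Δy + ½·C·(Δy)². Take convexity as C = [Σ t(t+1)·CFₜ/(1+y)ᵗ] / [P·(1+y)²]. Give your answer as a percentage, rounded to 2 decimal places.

With y = 0.1075:
  t   CF        PV=CF/(1+0.1075)^t    t·PV        t(t+1)·PV
  1       600.00       541.7607       541.7607       1,083.5214
  2       600.00       489.1745       978.3489       2,935.0468
  3       600.00       441.6925     1,325.0776       5,300.3103
  4       600.00       398.8194     1,595.2777       7,976.3886
  5       600.00       360.1078     1,800.5392      10,803.2352
  6       600.00       325.1538     1,950.9228      13,656.4598
  7     5,600.00     2,740.1976    19,181.3832     153,451.0660
  Σ                  5,296.9064    27,373.3102     195,206.0281
P = 5,296.9064; D_Mac = 5.16779 yrs; D_mod = 4.66618 yrs; C = 30.04578.
Duration effect: -4.66618 × (+0.016) = -0.074659
Convexity effect: 0.5 × 30.04578 × (0.016)² = +0.0038459
ΔP/P ≈ -0.074659 + 0.0038459 = -0.070813 = -7.0813%.

-7.08%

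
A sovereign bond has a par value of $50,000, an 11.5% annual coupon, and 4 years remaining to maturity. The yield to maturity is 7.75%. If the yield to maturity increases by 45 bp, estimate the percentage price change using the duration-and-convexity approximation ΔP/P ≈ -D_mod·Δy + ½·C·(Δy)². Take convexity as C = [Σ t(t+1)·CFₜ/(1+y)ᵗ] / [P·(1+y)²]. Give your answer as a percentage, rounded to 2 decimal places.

-1.43%

With y = 0.0775:
  t   CF        PV=CF/(1+0.0775)^t    t·PV        t(t+1)·PV
  1     5,750.00     5,336.4269     5,336.4269      10,672.8538
  2     5,750.00     4,952.6004     9,905.2008      29,715.6023
  3     5,750.00     4,596.3809    13,789.1426      55,156.5704
  4    55,750.00    41,359.5454   165,438.1815     827,190.9076
  Σ                 56,244.9535   194,468.9518     922,735.9341
P = 56,244.9535; D_Mac = 3.45754 yrs; D_mod = 3.20885 yrs; C = 14.13056.
Duration effect: -3.20885 × (+0.0045) = -0.014440
Convexity effect: 0.5 × 14.13056 × (0.0045)² = +0.0001431
ΔP/P ≈ -0.014440 + 0.0001431 = -0.014297 = -1.4297%.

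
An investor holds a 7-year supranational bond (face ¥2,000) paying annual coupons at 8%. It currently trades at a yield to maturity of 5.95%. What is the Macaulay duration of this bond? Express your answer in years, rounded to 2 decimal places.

5.70 years

Periodic yield y = 0.0595. Discount each cash flow and weight by its year:
  t   CF        PV=CF/(1+0.0595)^t    t·PV
  1       160.00       151.0146       151.0146
  2       160.00       142.5339       285.0677
  3       160.00       134.5294       403.5881
  4       160.00       126.9744       507.8976
  5       160.00       119.8437       599.2185
  6       160.00       113.1134       678.6806
  7     2,160.00     1,441.2756    10,088.9290
  Σ                  2,229.2850    12,714.3961
Price P = Σ PV = 2,229.2850.
Macaulay duration = Σ(t·PV) / P = 12,714.3961 / 2,229.2850 = 5.70335 years.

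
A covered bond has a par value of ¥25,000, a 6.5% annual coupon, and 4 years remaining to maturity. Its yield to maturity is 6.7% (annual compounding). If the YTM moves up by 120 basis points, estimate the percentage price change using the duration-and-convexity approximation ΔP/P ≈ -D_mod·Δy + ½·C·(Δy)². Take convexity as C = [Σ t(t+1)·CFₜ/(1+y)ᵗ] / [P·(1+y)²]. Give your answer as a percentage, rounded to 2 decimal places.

With y = 0.067:
  t   CF        PV=CF/(1+0.067)^t    t·PV        t(t+1)·PV
  1     1,625.00     1,522.9616     1,522.9616       3,045.9231
  2     1,625.00     1,427.3304     2,854.6609       8,563.9826
  3     1,625.00     1,337.7043     4,013.1128      16,052.4510
  4    26,625.00    20,541.4898    82,165.9593     410,829.7965
  Σ                 24,829.4861    90,556.6945     438,492.1533
P = 24,829.4861; D_Mac = 3.64714 yrs; D_mod = 3.41813 yrs; C = 15.51191.
Duration effect: -3.41813 × (+0.012) = -0.041018
Convexity effect: 0.5 × 15.51191 × (0.012)² = +0.0011169
ΔP/P ≈ -0.041018 + 0.0011169 = -0.039901 = -3.9901%.

-3.99%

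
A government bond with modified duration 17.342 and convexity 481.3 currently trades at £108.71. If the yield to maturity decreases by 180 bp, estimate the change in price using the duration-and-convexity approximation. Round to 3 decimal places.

Duration effect: -D_mod·Δy = -17.342 × (-0.018) = +0.312156
Convexity effect: ½·C·(Δy)² = 0.5 × 481.3 × (-0.018)² = +0.0779706
ΔP/P ≈ +0.312156 + 0.0779706 = +0.3901266
ΔP ≈ 108.71 × (+0.3901266) = +42.410662686.

+£42.411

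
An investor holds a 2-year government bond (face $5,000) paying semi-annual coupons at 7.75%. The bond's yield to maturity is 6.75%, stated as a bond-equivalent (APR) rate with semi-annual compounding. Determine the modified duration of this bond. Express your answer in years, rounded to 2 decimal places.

1.83 years

Periodic yield y = 0.03375. First find Macaulay duration:
  t   CF        PV=CF/(1+0.03375)^t    t·PV
  1       193.75       187.4244       187.4244
  2       193.75       181.3054       362.6107
  3       193.75       175.3861       526.1583
  4     5,193.75     4,547.9842    18,191.9370
  Σ                  5,092.1001    19,268.1304
P = 5,092.1001; Macaulay duration = 19,268.1304 / 5,092.1001 = 3.78393 half-year periods = 1.89196 years.
Modified duration = D_Mac / (1 + y) = 1.89196 / 1.03375 = 1.83019 years.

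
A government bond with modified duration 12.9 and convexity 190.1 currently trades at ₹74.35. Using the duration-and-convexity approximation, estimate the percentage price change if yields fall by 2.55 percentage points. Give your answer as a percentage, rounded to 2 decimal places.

Duration effect: -D_mod·Δy = -12.9 × (-0.0255) = +0.328950
Convexity effect: ½·C·(Δy)² = 0.5 × 190.1 × (-0.0255)² = +0.0618062625
ΔP/P ≈ +0.328950 + 0.0618062625 = +0.3907562625
= +39.07562625%.

+39.08%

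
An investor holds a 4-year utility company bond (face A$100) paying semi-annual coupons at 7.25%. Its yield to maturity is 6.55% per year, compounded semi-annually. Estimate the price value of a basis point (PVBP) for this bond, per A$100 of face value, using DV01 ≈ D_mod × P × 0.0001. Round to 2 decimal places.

Periodic yield y = 0.03275.
  t   CF        PV=CF/(1+0.03275)^t    t·PV
  1        3.625         3.5100         3.5100
  2        3.625         3.3987         6.7975
  3        3.625         3.2910         9.8729
  4        3.625         3.1866        12.7464
  5        3.625         3.0855        15.4277
  6        3.625         2.9877        17.9262
  7        3.625         2.8930        20.2507
  8      103.625        80.0761       640.6088
  Σ                    102.4286       727.1402
P = 102.4286; D_Mac = 7.09899 half-year periods = 3.54950 yrs; D_mod = 3.43694 yrs.
DV01 ≈ 3.43694 × 102.4286 × 0.0001 = 0.035204.

A$0.04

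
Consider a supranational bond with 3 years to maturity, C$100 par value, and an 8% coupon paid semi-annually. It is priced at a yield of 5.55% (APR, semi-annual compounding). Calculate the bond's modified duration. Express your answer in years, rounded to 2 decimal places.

Periodic yield y = 0.02775. First find Macaulay duration:
  t   CF        PV=CF/(1+0.02775)^t    t·PV
  1         4.00         3.8920         3.8920
  2         4.00         3.7869         7.5738
  3         4.00         3.6847        11.0540
  4         4.00         3.5852        14.3407
  5         4.00         3.4884        17.4419
  6       104.00        88.2487       529.4923
  Σ                    106.6858       583.7947
P = 106.6858; Macaulay duration = 583.7947 / 106.6858 = 5.47209 half-year periods = 2.73605 years.
Modified duration = D_Mac / (1 + y) = 2.73605 / 1.02775 = 2.66217 years.

2.66 years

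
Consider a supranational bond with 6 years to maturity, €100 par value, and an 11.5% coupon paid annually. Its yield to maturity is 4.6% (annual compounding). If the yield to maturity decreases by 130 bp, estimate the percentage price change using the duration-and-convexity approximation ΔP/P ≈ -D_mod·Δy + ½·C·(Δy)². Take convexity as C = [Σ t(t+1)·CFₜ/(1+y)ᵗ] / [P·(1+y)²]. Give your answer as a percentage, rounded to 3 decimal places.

With y = 0.046:
  t   CF        PV=CF/(1+0.046)^t    t·PV        t(t+1)·PV
  1        11.50        10.9943        10.9943          21.9885
  2        11.50        10.5108        21.0215          63.0646
  3        11.50        10.0485        30.1456         120.5824
  4        11.50         9.6066        38.4265         192.1326
  5        11.50         9.1842        45.9208         275.5248
  6       111.50        85.1304       510.7825       3,575.4775
  Σ                    135.4748       657.2912       4,248.7705
P = 135.4748; D_Mac = 4.85176 yrs; D_mod = 4.63839 yrs; C = 28.66431.
Duration effect: -4.63839 × (-0.013) = +0.060299
Convexity effect: 0.5 × 28.66431 × (-0.013)² = +0.0024221
ΔP/P ≈ +0.060299 + 0.0024221 = +0.062721 = +6.2721%.

+6.272%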